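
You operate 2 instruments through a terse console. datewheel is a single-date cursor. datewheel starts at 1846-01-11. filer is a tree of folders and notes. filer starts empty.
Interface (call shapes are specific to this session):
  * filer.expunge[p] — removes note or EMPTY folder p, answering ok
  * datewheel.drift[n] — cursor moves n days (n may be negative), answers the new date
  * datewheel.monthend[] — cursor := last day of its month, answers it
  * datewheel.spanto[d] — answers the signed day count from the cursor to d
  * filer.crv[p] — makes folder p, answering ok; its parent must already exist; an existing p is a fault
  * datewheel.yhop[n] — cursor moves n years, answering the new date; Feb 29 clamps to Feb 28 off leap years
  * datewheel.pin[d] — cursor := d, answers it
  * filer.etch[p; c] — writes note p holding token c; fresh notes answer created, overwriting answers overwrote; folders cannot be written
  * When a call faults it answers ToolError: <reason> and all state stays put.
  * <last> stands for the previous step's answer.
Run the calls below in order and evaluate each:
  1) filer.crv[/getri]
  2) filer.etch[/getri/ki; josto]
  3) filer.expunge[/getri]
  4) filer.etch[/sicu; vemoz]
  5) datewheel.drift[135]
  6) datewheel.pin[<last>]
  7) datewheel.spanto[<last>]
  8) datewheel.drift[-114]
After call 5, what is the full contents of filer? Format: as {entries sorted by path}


Answer: {getri/, getri/ki=josto, sicu=vemoz}

Derivation:
[in] crv p→/getri
[out] ok
[in] etch p→/getri/ki c→josto
[out] created
[in] expunge p→/getri
[out] ToolError: not empty
[in] etch p→/sicu c→vemoz
[out] created
[in] drift n→135
[out] 1846-05-26
[in] pin d→<last>
[out] 1846-05-26
[in] spanto d→<last>
[out] 0
[in] drift n→-114
[out] 1846-02-01


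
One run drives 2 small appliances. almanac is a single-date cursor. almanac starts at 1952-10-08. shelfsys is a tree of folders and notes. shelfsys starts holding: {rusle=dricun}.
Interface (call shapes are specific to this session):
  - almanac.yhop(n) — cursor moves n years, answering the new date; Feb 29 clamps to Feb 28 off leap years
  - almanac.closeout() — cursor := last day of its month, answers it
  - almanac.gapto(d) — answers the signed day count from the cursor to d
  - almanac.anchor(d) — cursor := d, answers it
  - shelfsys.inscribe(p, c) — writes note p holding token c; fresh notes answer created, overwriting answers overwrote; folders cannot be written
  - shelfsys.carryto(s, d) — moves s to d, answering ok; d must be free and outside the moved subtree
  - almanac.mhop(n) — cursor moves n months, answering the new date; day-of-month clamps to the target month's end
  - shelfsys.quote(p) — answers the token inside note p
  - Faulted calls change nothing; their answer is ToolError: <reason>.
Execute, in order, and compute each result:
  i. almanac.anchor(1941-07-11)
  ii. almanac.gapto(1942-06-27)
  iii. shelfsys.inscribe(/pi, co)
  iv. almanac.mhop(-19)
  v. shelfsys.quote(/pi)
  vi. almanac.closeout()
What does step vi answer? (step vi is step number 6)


Answer: 1939-12-31

Derivation:
Act: anchor[d: 1941-07-11]
Obs: 1941-07-11
Act: gapto[d: 1942-06-27]
Obs: 351
Act: inscribe[p: /pi; c: co]
Obs: created
Act: mhop[n: -19]
Obs: 1939-12-11
Act: quote[p: /pi]
Obs: co
Act: closeout[]
Obs: 1939-12-31


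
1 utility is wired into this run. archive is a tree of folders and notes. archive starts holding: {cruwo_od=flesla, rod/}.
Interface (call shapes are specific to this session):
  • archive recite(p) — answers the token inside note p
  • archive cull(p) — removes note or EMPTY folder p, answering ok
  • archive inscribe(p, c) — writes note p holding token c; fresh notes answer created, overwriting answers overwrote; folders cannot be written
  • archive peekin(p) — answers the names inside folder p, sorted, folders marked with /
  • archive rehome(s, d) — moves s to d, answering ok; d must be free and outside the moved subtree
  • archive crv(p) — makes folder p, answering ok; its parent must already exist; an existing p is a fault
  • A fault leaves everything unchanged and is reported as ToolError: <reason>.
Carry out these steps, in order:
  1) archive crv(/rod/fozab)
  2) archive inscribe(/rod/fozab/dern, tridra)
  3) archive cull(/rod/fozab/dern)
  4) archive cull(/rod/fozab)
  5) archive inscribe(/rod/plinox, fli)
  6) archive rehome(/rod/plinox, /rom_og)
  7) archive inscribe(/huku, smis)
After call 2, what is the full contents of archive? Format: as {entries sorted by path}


Answer: {cruwo_od=flesla, rod/, rod/fozab/, rod/fozab/dern=tridra}

Derivation:
I call archive crv on /rod/fozab, and observe ok.
Calling archive inscribe on /rod/fozab/dern, tridra, which returns created.
Using archive cull on /rod/fozab/dern: ok.
I invoke archive cull on /rod/fozab, yielding ok.
I try archive inscribe on /rod/plinox, fli, giving created.
I call archive rehome on /rod/plinox, /rom_og, and observe ok.
I run archive inscribe on /huku, smis, yielding created.


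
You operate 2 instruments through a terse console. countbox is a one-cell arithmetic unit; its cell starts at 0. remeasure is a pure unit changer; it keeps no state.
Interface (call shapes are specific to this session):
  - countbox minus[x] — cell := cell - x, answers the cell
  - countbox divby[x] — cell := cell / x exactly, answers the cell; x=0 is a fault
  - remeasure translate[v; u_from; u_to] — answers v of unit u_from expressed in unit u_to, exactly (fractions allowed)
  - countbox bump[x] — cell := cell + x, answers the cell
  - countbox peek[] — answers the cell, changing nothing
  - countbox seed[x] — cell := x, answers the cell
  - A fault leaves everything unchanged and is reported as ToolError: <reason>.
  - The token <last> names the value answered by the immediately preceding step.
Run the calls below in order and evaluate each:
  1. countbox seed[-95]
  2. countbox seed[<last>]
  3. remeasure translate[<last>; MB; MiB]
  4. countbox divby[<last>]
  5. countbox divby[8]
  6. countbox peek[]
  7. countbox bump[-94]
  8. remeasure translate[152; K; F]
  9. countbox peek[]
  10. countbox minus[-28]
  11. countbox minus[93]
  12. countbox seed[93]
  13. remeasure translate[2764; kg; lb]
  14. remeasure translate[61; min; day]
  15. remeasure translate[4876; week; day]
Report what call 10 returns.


Answer: -1029202/15625

Derivation:
Invoking countbox seed(-95), giving -95.
I try countbox seed(<last>), which returns -95.
I try remeasure translate(<last>, MB, MiB), → -1484375/16384.
I call countbox divby(<last>), and get 16384/15625.
Now I run countbox divby(8), and see 2048/15625.
Now I run countbox peek(), which returns 2048/15625.
Calling countbox bump(-94), → -1466702/15625.
Calling remeasure translate(152, K, F), yielding -18607/100.
Now I run countbox peek: -1466702/15625.
Calling countbox minus(-28), and see -1029202/15625.
Then countbox minus(93), giving -2482327/15625.
I invoke countbox seed(93), — result: 93.
I invoke remeasure translate(2764, kg, lb), which returns 276400000000/45359237.
Then remeasure translate(61, min, day), and see 61/1440.
Invoking remeasure translate(4876, week, day), which returns 34132.


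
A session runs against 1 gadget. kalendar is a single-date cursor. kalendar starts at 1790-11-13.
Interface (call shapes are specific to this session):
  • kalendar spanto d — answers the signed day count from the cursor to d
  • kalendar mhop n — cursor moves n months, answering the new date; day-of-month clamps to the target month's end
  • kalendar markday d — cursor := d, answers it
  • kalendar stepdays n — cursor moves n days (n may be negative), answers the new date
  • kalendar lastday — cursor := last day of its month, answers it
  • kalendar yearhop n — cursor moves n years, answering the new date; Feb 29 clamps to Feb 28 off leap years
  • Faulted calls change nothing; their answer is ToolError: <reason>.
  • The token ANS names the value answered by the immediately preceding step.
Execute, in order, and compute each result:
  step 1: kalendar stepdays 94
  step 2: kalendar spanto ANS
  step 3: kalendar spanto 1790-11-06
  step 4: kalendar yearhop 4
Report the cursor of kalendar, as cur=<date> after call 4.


# 1. kalendar stepdays(94) : 1791-02-15
# 2. kalendar spanto(ANS) : 0
# 3. kalendar spanto(1790-11-06) : -101
# 4. kalendar yearhop(4) : 1795-02-15

Answer: cur=1795-02-15


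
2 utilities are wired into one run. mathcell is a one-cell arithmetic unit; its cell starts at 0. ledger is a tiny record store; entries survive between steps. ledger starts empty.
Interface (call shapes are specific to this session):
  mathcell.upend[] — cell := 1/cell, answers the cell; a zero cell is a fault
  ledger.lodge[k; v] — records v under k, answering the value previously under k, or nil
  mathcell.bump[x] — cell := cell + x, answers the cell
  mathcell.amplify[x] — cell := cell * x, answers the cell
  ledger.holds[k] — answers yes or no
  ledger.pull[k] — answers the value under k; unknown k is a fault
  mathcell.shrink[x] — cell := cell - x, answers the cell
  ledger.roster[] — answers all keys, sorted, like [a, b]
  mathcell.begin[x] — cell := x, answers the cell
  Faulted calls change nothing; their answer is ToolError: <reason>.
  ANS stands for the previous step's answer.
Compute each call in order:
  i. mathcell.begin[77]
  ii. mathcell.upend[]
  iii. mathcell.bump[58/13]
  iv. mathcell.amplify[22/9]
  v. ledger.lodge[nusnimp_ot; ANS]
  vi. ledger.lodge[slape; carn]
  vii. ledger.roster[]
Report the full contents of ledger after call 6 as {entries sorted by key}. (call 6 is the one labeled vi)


Answer: {nusnimp_ot=2986/273, slape=carn}

Derivation:
>> mathcell.begin(x: 77)
<< 77
>> mathcell.upend()
<< 1/77
>> mathcell.bump(x: 58/13)
<< 4479/1001
>> mathcell.amplify(x: 22/9)
<< 2986/273
>> ledger.lodge(k: nusnimp_ot, v: ANS)
<< nil
>> ledger.lodge(k: slape, v: carn)
<< nil
>> ledger.roster()
<< [nusnimp_ot, slape]


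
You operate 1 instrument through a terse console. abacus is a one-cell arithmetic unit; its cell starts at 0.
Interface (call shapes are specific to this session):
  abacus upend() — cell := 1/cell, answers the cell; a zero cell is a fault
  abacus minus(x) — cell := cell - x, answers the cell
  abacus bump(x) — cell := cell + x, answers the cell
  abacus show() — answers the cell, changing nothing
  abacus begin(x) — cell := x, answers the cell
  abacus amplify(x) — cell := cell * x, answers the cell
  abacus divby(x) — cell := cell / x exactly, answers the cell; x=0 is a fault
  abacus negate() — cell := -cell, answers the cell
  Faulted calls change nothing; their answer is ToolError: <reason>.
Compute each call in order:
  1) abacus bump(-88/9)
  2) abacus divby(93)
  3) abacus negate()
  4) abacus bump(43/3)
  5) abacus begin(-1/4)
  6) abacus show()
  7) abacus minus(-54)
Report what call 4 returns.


Answer: 12085/837

Derivation:
Then abacus bump(x=-88/9), — result: -88/9.
Now I run abacus divby(x=93), giving -88/837.
Calling abacus negate, — result: 88/837.
Then abacus bump(x=43/3): 12085/837.
Invoking abacus begin(x=-1/4), and see -1/4.
I use abacus show(), — result: -1/4.
I call abacus minus(x=-54), and get 215/4.


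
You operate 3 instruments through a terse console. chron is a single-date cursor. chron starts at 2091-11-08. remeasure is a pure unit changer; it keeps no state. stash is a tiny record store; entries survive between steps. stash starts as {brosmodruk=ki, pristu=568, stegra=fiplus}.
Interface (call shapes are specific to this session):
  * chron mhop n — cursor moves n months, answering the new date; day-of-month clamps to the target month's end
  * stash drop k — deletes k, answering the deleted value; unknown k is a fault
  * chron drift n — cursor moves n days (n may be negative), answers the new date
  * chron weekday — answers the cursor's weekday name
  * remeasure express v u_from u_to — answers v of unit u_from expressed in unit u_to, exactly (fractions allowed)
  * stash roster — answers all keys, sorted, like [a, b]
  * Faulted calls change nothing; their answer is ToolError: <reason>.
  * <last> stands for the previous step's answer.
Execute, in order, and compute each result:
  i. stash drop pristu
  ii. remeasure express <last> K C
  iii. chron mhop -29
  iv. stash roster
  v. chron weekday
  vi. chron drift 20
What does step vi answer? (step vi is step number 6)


Answer: 2089-06-28

Derivation:
Next I call stash drop with k: pristu, and observe 568.
Next I call remeasure express with v: <last>, u_from: K, u_to: C: 5897/20.
I try chron mhop with n: -29, giving 2089-06-08.
I try stash roster(), and get [brosmodruk, stegra].
Then chron weekday, giving Wednesday.
Next I call chron drift with n: 20, — result: 2089-06-28.


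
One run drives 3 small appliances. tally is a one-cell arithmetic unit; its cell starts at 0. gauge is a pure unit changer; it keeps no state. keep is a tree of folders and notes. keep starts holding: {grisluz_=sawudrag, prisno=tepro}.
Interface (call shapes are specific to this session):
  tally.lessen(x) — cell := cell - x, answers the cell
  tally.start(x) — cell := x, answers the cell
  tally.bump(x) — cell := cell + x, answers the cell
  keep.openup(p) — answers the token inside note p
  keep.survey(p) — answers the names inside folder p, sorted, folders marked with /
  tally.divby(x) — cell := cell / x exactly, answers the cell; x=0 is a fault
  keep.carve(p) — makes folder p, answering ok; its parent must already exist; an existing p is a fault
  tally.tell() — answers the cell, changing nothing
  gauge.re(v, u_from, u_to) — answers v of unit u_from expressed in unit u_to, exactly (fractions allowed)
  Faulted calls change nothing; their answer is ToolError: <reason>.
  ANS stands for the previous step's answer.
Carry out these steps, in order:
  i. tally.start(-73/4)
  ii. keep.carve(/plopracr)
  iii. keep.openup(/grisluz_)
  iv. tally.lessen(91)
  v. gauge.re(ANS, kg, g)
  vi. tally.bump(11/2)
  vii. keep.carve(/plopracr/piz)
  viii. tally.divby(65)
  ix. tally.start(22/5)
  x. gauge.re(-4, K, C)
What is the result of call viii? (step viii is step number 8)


Using tally.start on x: -73/4: -73/4.
I try keep.carve on p: /plopracr, and get ok.
Calling keep.openup on p: /grisluz_: sawudrag.
Now I run tally.lessen on x: 91, and see -437/4.
Then gauge.re on v: ANS, u_from: kg, u_to: g, and get -109250.
I try tally.bump on x: 11/2, yielding -415/4.
I invoke keep.carve on p: /plopracr/piz, — result: ok.
Next I call tally.divby on x: 65, which returns -83/52.
I try tally.start on x: 22/5, and observe 22/5.
Invoking gauge.re on v: -4, u_from: K, u_to: C, → -5543/20.

Answer: -83/52


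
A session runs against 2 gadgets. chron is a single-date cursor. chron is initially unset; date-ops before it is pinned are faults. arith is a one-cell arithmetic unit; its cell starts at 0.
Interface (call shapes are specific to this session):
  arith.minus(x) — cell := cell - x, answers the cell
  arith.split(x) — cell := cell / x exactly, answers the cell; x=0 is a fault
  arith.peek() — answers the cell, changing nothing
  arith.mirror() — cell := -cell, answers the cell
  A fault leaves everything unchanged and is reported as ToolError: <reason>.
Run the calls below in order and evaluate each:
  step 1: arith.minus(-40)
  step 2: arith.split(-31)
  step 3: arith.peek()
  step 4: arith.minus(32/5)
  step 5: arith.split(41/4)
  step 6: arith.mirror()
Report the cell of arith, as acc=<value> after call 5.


> arith.minus x→-40
:: 40
> arith.split x→-31
:: -40/31
> arith.peek
:: -40/31
> arith.minus x→32/5
:: -1192/155
> arith.split x→41/4
:: -4768/6355
> arith.mirror
:: 4768/6355

Answer: acc=-4768/6355


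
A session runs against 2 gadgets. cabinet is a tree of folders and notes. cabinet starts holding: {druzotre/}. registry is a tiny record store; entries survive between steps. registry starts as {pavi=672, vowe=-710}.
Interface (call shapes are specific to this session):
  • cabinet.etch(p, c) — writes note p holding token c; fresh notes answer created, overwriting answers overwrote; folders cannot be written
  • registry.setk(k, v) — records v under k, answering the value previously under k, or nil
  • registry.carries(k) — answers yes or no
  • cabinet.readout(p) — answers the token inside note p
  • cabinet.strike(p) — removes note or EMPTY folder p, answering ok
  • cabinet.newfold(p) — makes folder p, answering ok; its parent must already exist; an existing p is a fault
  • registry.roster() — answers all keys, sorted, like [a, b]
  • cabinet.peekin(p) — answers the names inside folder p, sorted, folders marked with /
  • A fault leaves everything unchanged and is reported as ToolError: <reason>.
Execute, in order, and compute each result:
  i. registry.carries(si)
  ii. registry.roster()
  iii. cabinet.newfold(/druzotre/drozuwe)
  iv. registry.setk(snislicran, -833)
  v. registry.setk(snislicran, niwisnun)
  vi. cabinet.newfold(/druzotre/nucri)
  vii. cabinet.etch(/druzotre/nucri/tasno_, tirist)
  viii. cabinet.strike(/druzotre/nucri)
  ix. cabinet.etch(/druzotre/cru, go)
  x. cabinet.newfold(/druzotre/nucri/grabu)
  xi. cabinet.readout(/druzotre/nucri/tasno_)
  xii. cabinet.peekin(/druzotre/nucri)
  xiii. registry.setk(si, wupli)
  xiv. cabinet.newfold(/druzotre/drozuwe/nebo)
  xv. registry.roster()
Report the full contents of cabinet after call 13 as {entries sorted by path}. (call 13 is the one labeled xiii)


Invoking registry.carries using k→si, yielding no.
Now I run registry.roster(), and observe [pavi, vowe].
I invoke cabinet.newfold using p→/druzotre/drozuwe, and see ok.
Invoking registry.setk using k→snislicran, v→-833, — result: nil.
Then registry.setk using k→snislicran, v→niwisnun, giving -833.
Now I run cabinet.newfold using p→/druzotre/nucri, → ok.
Next I call cabinet.etch using p→/druzotre/nucri/tasno_, c→tirist: created.
I use cabinet.strike using p→/druzotre/nucri, which returns ToolError: not empty.
Invoking cabinet.etch using p→/druzotre/cru, c→go, yielding created.
Calling cabinet.newfold using p→/druzotre/nucri/grabu: ok.
Calling cabinet.readout using p→/druzotre/nucri/tasno_, which returns tirist.
Invoking cabinet.peekin using p→/druzotre/nucri, and get [grabu/, tasno_].
Next I call registry.setk using k→si, v→wupli, yielding nil.
I try cabinet.newfold using p→/druzotre/drozuwe/nebo, → ok.
Calling registry.roster, → [pavi, si, snislicran, vowe].

Answer: {druzotre/, druzotre/cru=go, druzotre/drozuwe/, druzotre/nucri/, druzotre/nucri/grabu/, druzotre/nucri/tasno_=tirist}


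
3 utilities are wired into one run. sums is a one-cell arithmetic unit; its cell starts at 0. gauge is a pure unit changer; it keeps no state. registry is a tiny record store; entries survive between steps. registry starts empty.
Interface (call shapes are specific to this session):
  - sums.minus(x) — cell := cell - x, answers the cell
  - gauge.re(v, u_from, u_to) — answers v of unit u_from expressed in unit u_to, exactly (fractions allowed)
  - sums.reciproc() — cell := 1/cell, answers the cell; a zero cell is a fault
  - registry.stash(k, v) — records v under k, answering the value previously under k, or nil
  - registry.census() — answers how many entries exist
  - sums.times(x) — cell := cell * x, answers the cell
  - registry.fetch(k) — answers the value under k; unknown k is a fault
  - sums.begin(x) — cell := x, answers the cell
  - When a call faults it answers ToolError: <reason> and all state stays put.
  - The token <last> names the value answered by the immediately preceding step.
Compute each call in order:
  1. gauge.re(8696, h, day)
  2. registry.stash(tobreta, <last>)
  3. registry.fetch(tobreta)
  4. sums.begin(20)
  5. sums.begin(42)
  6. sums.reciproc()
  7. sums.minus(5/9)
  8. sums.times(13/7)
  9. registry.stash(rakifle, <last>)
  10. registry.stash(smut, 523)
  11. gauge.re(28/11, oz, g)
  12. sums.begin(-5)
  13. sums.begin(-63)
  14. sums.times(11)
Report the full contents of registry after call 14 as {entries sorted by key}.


! re(8696, h, day) == 1087/3
! stash(tobreta, <last>) == nil
! fetch(tobreta) == 1087/3
! begin(20) == 20
! begin(42) == 42
! reciproc() == 1/42
! minus(5/9) == -67/126
! times(13/7) == -871/882
! stash(rakifle, <last>) == nil
! stash(smut, 523) == nil
! re(28/11, oz, g) == 28864969/400000
! begin(-5) == -5
! begin(-63) == -63
! times(11) == -693

Answer: {rakifle=-871/882, smut=523, tobreta=1087/3}


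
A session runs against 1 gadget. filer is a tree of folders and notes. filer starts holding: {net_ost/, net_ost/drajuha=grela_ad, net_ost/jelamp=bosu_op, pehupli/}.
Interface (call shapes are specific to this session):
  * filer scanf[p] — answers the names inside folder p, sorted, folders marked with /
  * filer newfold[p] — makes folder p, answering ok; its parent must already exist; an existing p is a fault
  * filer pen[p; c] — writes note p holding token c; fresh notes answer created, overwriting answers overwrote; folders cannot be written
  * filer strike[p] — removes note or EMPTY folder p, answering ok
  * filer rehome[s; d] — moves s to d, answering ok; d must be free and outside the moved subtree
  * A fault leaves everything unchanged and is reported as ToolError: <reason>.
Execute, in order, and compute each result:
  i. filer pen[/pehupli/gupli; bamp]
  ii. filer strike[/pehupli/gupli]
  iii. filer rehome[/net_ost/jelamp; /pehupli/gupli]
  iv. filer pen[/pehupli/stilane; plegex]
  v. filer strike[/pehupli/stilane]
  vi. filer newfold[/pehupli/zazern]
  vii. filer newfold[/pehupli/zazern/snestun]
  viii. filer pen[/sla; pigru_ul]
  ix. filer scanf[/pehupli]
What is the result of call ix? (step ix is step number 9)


Answer: [gupli, zazern/]

Derivation:
$ filer pen p: /pehupli/gupli c: bamp
  created
$ filer strike p: /pehupli/gupli
  ok
$ filer rehome s: /net_ost/jelamp d: /pehupli/gupli
  ok
$ filer pen p: /pehupli/stilane c: plegex
  created
$ filer strike p: /pehupli/stilane
  ok
$ filer newfold p: /pehupli/zazern
  ok
$ filer newfold p: /pehupli/zazern/snestun
  ok
$ filer pen p: /sla c: pigru_ul
  created
$ filer scanf p: /pehupli
  [gupli, zazern/]


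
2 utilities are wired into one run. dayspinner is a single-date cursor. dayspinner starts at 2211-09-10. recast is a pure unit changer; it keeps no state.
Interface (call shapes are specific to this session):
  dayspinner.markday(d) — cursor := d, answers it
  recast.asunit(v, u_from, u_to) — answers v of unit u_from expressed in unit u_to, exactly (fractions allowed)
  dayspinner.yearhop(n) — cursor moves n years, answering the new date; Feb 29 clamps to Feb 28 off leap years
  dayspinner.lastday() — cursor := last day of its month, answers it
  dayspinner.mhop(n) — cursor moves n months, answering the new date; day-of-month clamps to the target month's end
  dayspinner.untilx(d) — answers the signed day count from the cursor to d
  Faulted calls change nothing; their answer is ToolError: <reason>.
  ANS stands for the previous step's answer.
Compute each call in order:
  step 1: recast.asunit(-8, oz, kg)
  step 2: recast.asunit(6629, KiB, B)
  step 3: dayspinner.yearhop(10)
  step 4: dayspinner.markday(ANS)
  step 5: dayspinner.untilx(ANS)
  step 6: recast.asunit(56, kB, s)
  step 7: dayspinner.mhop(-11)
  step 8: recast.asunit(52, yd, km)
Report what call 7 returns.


-> recast.asunit(v=-8, u_from=oz, u_to=kg)
<- -45359237/200000000
-> recast.asunit(v=6629, u_from=KiB, u_to=B)
<- 6788096
-> dayspinner.yearhop(n=10)
<- 2221-09-10
-> dayspinner.markday(d=ANS)
<- 2221-09-10
-> dayspinner.untilx(d=ANS)
<- 0
-> recast.asunit(v=56, u_from=kB, u_to=s)
<- ToolError: incompatible units
-> dayspinner.mhop(n=-11)
<- 2220-10-10
-> recast.asunit(v=52, u_from=yd, u_to=km)
<- 14859/312500

Answer: 2220-10-10


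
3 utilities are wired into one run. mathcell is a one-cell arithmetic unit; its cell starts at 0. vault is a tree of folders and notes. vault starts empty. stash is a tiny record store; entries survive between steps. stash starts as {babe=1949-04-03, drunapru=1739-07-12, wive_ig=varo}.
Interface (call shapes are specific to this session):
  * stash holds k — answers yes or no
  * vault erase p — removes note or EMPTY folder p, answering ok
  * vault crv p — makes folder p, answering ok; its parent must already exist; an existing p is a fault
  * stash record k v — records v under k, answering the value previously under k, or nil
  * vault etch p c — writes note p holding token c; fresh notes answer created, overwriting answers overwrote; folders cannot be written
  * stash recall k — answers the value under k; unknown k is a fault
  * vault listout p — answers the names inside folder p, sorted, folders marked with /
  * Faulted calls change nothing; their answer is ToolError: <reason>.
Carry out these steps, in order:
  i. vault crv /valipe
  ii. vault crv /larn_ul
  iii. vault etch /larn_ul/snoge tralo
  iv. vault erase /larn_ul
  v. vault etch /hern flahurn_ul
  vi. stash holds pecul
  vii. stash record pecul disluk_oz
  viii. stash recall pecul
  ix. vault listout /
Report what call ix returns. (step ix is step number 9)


Step: vault crv[p=/valipe]
Result: ok
Step: vault crv[p=/larn_ul]
Result: ok
Step: vault etch[p=/larn_ul/snoge; c=tralo]
Result: created
Step: vault erase[p=/larn_ul]
Result: ToolError: not empty
Step: vault etch[p=/hern; c=flahurn_ul]
Result: created
Step: stash holds[k=pecul]
Result: no
Step: stash record[k=pecul; v=disluk_oz]
Result: nil
Step: stash recall[k=pecul]
Result: disluk_oz
Step: vault listout[p=/]
Result: [hern, larn_ul/, valipe/]

Answer: [hern, larn_ul/, valipe/]


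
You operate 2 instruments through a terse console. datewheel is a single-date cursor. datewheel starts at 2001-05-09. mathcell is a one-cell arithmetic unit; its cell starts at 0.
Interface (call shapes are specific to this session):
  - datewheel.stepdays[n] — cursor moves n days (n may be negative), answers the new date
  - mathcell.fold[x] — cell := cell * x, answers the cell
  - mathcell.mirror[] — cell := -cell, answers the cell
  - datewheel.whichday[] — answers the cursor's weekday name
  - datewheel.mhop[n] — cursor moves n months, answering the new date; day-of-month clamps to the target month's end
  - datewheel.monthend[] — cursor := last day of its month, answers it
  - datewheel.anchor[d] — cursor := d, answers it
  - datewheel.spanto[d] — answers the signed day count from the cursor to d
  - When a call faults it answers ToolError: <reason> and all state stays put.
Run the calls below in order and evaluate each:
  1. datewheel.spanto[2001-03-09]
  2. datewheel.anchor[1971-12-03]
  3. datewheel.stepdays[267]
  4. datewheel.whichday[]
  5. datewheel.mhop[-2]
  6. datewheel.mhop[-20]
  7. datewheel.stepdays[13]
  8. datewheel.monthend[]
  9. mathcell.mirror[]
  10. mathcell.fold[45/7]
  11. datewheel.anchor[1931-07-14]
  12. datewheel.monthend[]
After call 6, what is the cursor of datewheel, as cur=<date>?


Answer: cur=1970-10-26

Derivation:
Then datewheel.spanto on 2001-03-09, → -61.
Now I run datewheel.anchor on 1971-12-03, yielding 1971-12-03.
I invoke datewheel.stepdays on 267, and get 1972-08-26.
I invoke datewheel.whichday, → Saturday.
Now I run datewheel.mhop on -2, → 1972-06-26.
Now I run datewheel.mhop on -20, yielding 1970-10-26.
I try datewheel.stepdays on 13, which returns 1970-11-08.
I run datewheel.monthend, and see 1970-11-30.
I call mathcell.mirror(), — result: 0.
Calling mathcell.fold on 45/7, and see 0.
Calling datewheel.anchor on 1931-07-14, which returns 1931-07-14.
Now I run datewheel.monthend(), and see 1931-07-31.


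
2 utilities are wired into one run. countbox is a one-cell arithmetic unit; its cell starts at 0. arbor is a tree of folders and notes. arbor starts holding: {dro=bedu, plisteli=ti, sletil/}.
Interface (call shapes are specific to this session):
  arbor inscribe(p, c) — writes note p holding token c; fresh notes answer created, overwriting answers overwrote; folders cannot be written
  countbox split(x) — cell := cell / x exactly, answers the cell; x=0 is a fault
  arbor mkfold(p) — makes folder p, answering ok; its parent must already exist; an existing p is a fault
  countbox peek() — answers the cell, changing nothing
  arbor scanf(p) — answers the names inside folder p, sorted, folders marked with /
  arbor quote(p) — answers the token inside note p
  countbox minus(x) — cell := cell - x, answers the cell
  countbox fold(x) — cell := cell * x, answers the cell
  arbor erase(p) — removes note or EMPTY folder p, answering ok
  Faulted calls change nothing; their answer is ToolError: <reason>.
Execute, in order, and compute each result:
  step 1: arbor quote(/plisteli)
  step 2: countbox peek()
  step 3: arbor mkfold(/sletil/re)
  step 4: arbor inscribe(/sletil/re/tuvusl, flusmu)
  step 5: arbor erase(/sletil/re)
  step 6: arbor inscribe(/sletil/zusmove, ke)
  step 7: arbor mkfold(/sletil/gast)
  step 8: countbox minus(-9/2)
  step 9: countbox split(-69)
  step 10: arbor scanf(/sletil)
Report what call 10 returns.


Answer: [gast/, re/, zusmove]

Derivation:
CALL arbor quote[/plisteli]
RET  ti
CALL countbox peek[]
RET  0
CALL arbor mkfold[/sletil/re]
RET  ok
CALL arbor inscribe[/sletil/re/tuvusl; flusmu]
RET  created
CALL arbor erase[/sletil/re]
RET  ToolError: not empty
CALL arbor inscribe[/sletil/zusmove; ke]
RET  created
CALL arbor mkfold[/sletil/gast]
RET  ok
CALL countbox minus[-9/2]
RET  9/2
CALL countbox split[-69]
RET  -3/46
CALL arbor scanf[/sletil]
RET  [gast/, re/, zusmove]


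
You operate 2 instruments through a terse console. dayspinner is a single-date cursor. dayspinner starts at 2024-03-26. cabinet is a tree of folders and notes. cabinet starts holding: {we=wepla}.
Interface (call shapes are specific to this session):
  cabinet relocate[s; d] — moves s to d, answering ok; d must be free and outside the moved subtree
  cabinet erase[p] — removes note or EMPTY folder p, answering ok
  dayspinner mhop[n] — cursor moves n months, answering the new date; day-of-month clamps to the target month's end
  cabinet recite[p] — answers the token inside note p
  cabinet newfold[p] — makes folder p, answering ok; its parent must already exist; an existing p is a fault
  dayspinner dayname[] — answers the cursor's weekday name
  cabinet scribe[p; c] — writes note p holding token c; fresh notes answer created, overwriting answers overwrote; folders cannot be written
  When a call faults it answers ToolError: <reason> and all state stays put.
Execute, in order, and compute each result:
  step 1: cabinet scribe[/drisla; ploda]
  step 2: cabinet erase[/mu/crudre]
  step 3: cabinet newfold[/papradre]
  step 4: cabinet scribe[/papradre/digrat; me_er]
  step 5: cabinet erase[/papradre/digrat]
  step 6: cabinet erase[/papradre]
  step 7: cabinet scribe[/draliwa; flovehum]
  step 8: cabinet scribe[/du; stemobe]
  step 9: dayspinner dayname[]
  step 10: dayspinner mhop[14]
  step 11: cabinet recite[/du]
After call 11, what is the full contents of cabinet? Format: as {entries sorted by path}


// cabinet scribe(p='/drisla', c='ploda') -> created
// cabinet erase(p='/mu/crudre') -> ToolError: not found
// cabinet newfold(p='/papradre') -> ok
// cabinet scribe(p='/papradre/digrat', c='me_er') -> created
// cabinet erase(p='/papradre/digrat') -> ok
// cabinet erase(p='/papradre') -> ok
// cabinet scribe(p='/draliwa', c='flovehum') -> created
// cabinet scribe(p='/du', c='stemobe') -> created
// dayspinner dayname() -> Tuesday
// dayspinner mhop(n='14') -> 2025-05-26
// cabinet recite(p='/du') -> stemobe

Answer: {draliwa=flovehum, drisla=ploda, du=stemobe, we=wepla}


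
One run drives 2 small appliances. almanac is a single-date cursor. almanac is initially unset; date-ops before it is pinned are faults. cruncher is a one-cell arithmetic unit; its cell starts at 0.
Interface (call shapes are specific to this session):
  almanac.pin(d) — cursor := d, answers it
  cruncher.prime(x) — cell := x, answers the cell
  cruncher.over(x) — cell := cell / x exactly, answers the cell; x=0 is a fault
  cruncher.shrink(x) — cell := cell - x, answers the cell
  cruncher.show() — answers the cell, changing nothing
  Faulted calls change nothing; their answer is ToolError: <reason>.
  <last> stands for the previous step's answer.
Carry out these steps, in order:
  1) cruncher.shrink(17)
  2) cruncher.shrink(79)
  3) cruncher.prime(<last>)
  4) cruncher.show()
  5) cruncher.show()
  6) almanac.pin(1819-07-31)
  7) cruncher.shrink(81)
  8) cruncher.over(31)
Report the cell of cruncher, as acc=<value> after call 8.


Answer: acc=-177/31

Derivation:
→ shrink(x→17)
← -17
→ shrink(x→79)
← -96
→ prime(x→<last>)
← -96
→ show()
← -96
→ show()
← -96
→ pin(d→1819-07-31)
← 1819-07-31
→ shrink(x→81)
← -177
→ over(x→31)
← -177/31


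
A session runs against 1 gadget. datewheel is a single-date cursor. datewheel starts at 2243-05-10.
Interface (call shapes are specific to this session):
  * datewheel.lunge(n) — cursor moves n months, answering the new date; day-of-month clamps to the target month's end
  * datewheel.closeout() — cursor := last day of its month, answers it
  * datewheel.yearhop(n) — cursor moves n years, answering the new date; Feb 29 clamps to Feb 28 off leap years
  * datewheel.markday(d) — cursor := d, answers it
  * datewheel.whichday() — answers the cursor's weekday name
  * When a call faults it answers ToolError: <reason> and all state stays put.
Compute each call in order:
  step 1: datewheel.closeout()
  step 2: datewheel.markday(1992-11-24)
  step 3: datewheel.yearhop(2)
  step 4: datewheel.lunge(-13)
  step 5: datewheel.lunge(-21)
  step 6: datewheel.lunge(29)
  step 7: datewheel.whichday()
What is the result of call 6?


Answer: 1994-06-24

Derivation:
;; 1. closeout() => 2243-05-31
;; 2. markday(1992-11-24) => 1992-11-24
;; 3. yearhop(2) => 1994-11-24
;; 4. lunge(-13) => 1993-10-24
;; 5. lunge(-21) => 1992-01-24
;; 6. lunge(29) => 1994-06-24
;; 7. whichday() => Friday


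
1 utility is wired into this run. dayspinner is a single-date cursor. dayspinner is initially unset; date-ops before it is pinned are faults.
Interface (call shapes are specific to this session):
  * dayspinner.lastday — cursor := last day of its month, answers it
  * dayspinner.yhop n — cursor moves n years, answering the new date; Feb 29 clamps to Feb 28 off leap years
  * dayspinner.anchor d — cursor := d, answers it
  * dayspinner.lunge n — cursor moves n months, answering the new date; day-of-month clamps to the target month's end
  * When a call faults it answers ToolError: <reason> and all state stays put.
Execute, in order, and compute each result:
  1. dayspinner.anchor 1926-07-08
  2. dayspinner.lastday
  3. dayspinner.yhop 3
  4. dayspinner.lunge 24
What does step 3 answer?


# anchor(d='1926-07-08') => 1926-07-08
# lastday() => 1926-07-31
# yhop(n='3') => 1929-07-31
# lunge(n='24') => 1931-07-31

Answer: 1929-07-31


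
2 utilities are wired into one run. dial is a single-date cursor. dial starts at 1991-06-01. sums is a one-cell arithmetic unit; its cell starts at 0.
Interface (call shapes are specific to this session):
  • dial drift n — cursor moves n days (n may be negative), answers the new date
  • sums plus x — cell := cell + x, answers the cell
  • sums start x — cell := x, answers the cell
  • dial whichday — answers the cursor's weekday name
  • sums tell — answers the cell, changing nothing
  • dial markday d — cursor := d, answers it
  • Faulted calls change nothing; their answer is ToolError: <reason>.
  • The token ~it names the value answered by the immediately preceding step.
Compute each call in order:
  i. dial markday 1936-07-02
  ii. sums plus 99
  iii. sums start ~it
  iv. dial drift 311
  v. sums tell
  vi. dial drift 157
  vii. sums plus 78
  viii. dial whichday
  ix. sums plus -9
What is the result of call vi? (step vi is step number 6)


Answer: 1937-10-13

Derivation:
$ dial markday d=1936-07-02
= 1936-07-02
$ sums plus x=99
= 99
$ sums start x=~it
= 99
$ dial drift n=311
= 1937-05-09
$ sums tell
= 99
$ dial drift n=157
= 1937-10-13
$ sums plus x=78
= 177
$ dial whichday
= Wednesday
$ sums plus x=-9
= 168


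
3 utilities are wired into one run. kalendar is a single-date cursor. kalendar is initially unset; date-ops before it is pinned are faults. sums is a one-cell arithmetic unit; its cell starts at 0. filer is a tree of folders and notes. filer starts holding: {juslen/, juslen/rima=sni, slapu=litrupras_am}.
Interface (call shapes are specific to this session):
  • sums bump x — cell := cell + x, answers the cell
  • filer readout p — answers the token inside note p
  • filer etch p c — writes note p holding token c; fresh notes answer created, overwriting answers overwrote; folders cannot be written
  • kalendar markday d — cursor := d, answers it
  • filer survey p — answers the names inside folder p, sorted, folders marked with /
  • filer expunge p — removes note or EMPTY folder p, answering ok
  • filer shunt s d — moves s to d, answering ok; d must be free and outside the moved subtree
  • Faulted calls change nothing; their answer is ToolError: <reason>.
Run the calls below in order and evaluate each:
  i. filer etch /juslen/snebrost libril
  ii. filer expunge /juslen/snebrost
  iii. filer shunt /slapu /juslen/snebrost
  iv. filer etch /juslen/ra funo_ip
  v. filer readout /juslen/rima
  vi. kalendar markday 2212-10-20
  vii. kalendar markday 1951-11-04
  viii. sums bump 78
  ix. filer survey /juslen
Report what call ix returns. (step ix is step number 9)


Step: filer etch[p: /juslen/snebrost; c: libril]
Result: created
Step: filer expunge[p: /juslen/snebrost]
Result: ok
Step: filer shunt[s: /slapu; d: /juslen/snebrost]
Result: ok
Step: filer etch[p: /juslen/ra; c: funo_ip]
Result: created
Step: filer readout[p: /juslen/rima]
Result: sni
Step: kalendar markday[d: 2212-10-20]
Result: 2212-10-20
Step: kalendar markday[d: 1951-11-04]
Result: 1951-11-04
Step: sums bump[x: 78]
Result: 78
Step: filer survey[p: /juslen]
Result: [ra, rima, snebrost]

Answer: [ra, rima, snebrost]


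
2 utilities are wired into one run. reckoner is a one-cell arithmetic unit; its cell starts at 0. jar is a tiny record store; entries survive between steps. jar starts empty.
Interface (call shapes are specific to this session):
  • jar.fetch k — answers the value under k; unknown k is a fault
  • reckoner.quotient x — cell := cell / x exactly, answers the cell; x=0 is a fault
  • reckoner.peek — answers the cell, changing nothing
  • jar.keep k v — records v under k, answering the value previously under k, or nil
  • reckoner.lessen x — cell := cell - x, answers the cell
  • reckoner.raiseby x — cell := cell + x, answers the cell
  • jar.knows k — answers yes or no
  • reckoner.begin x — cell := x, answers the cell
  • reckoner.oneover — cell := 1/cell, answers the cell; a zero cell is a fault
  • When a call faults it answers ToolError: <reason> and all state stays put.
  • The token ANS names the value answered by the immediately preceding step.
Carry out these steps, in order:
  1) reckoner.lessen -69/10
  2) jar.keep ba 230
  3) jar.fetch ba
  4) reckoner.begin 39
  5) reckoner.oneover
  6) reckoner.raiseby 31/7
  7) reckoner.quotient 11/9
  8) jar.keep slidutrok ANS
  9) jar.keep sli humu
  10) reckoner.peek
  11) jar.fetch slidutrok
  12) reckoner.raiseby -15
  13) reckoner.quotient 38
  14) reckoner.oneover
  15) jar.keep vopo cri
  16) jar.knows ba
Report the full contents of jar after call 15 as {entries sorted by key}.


I call reckoner.lessen(x: -69/10), and observe 69/10.
I call jar.keep(k: ba, v: 230), — result: nil.
I run jar.fetch(k: ba), and get 230.
I invoke reckoner.begin(x: 39), and observe 39.
I invoke reckoner.oneover(), giving 1/39.
Calling reckoner.raiseby(x: 31/7), and get 1216/273.
Invoking reckoner.quotient(x: 11/9), giving 3648/1001.
I invoke jar.keep(k: slidutrok, v: ANS), giving nil.
Invoking jar.keep(k: sli, v: humu), and observe nil.
I call reckoner.peek(), and get 3648/1001.
I try jar.fetch(k: slidutrok), and get 3648/1001.
I use reckoner.raiseby(x: -15), which returns -11367/1001.
Then reckoner.quotient(x: 38), → -11367/38038.
Next I call reckoner.oneover, → -38038/11367.
Calling jar.keep(k: vopo, v: cri), and observe nil.
I try jar.knows(k: ba), giving yes.

Answer: {ba=230, sli=humu, slidutrok=3648/1001, vopo=cri}
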